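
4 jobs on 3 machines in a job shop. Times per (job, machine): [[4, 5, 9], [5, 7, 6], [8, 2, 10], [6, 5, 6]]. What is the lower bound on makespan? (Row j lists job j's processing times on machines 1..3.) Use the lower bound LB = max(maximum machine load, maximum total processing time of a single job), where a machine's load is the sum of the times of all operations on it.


Machine loads:
  Machine 1: 4 + 5 + 8 + 6 = 23
  Machine 2: 5 + 7 + 2 + 5 = 19
  Machine 3: 9 + 6 + 10 + 6 = 31
Max machine load = 31
Job totals:
  Job 1: 18
  Job 2: 18
  Job 3: 20
  Job 4: 17
Max job total = 20
Lower bound = max(31, 20) = 31

31


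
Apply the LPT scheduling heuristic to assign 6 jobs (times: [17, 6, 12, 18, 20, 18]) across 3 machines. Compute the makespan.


Sort jobs in decreasing order (LPT): [20, 18, 18, 17, 12, 6]
Assign each job to the least loaded machine:
  Machine 1: jobs [20, 6], load = 26
  Machine 2: jobs [18, 17], load = 35
  Machine 3: jobs [18, 12], load = 30
Makespan = max load = 35

35


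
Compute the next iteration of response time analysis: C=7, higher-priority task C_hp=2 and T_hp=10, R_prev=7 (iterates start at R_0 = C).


R_next = C + ceil(R_prev / T_hp) * C_hp
ceil(7 / 10) = ceil(0.7) = 1
Interference = 1 * 2 = 2
R_next = 7 + 2 = 9

9


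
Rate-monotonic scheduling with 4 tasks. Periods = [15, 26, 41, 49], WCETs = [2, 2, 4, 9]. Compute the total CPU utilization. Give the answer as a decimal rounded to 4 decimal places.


Compute individual utilizations (exact fractions):
  Task 1: C/T = 2/15 (approx. 0.1333)
  Task 2: C/T = 2/26 = 1/13 (approx. 0.0769)
  Task 3: C/T = 4/41 (approx. 0.0976)
  Task 4: C/T = 9/49 (approx. 0.1837)
Total utilization U = 2/15 + 1/13 + 4/41 + 9/49 = 192544/391755
Rounded to 4 decimal places: U = 0.4915
RM (Liu & Layland) bound for 4 tasks = 0.756828; compare with U = 192544/391755 (approx. 0.491491)
U <= bound, so schedulable by RM sufficient condition.

0.4915


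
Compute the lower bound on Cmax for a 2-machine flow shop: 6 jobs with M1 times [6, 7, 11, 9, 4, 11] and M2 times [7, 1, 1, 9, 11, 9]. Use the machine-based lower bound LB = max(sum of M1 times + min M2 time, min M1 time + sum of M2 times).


LB1 = sum(M1 times) + min(M2 times) = 48 + 1 = 49
LB2 = min(M1 times) + sum(M2 times) = 4 + 38 = 42
Lower bound = max(LB1, LB2) = max(49, 42) = 49

49


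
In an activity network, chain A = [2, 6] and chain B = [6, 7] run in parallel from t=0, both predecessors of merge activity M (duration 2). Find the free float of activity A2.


ES(A2) = sum of predecessors on chain A = 2
EF(A2) = ES + duration = 2 + 6 = 8
Successor of A2 is M. ES(M) = max(sum(A), sum(B)) = max(8, 13) = 13
Free float = ES(successor) - EF(current) = 13 - 8 = 5

5


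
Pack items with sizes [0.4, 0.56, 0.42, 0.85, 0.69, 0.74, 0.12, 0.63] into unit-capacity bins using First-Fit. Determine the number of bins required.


Place items sequentially using First-Fit:
  Item 0.4 -> new Bin 1
  Item 0.56 -> Bin 1 (now 0.96)
  Item 0.42 -> new Bin 2
  Item 0.85 -> new Bin 3
  Item 0.69 -> new Bin 4
  Item 0.74 -> new Bin 5
  Item 0.12 -> Bin 2 (now 0.54)
  Item 0.63 -> new Bin 6
Total bins used = 6

6


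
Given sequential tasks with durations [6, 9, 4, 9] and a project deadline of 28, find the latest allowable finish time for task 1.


LF(activity 1) = deadline - sum of successor durations
Successors: activities 2 through 4 with durations [9, 4, 9]
Sum of successor durations = 22
LF = 28 - 22 = 6

6


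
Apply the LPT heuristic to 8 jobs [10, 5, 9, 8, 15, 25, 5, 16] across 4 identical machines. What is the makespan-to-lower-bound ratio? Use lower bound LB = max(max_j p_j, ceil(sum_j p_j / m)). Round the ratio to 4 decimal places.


LPT order: [25, 16, 15, 10, 9, 8, 5, 5]
Machine loads after assignment: [25, 21, 23, 24]
LPT makespan = 25
Lower bound = max(max_job, ceil(total/4)) = max(25, 24) = 25
Ratio = 25 / 25 = 1.0

1.0


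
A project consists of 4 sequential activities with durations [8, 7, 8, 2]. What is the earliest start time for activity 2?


Activity 2 starts after activities 1 through 1 complete.
Predecessor durations: [8]
ES = 8 = 8

8


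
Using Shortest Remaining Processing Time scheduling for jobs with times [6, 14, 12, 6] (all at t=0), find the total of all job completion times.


Since all jobs arrive at t=0, SRPT equals SPT ordering.
SPT order: [6, 6, 12, 14]
Completion times:
  Job 1: p=6, C=6
  Job 2: p=6, C=12
  Job 3: p=12, C=24
  Job 4: p=14, C=38
Total completion time = 6 + 12 + 24 + 38 = 80

80


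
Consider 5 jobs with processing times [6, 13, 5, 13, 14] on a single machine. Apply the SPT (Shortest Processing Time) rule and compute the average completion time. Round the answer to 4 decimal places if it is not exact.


Sort jobs by processing time (SPT order): [5, 6, 13, 13, 14]
Compute completion times sequentially:
  Job 1: processing = 5, completes at 5
  Job 2: processing = 6, completes at 11
  Job 3: processing = 13, completes at 24
  Job 4: processing = 13, completes at 37
  Job 5: processing = 14, completes at 51
Sum of completion times = 128
Average completion time = 128/5 = 25.6

25.6


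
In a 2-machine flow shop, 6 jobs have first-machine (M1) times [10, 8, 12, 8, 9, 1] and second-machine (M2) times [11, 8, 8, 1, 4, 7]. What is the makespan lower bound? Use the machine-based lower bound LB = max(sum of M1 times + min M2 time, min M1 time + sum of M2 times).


LB1 = sum(M1 times) + min(M2 times) = 48 + 1 = 49
LB2 = min(M1 times) + sum(M2 times) = 1 + 39 = 40
Lower bound = max(LB1, LB2) = max(49, 40) = 49

49


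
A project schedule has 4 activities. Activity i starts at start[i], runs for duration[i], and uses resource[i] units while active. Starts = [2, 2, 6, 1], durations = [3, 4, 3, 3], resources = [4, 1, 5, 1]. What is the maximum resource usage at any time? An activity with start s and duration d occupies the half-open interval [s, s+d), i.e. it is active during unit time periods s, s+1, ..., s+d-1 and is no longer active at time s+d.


Each activity i is active on [start_i, start_i + duration_i).
Compute total resource usage per time slot:
  t=0: active resources = [], total = 0
  t=1: active resources = [1], total = 1
  t=2: active resources = [4, 1, 1], total = 6
  t=3: active resources = [4, 1, 1], total = 6
  t=4: active resources = [4, 1], total = 5
  t=5: active resources = [1], total = 1
  t=6: active resources = [5], total = 5
  t=7: active resources = [5], total = 5
  t=8: active resources = [5], total = 5
Peak resource demand = 6

6


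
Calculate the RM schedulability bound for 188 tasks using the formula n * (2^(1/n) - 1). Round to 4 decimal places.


Compute 2^(1/188) = 1.0036937583
Subtract 1: 1.0036937583 - 1 = 0.0036937583
Multiply by n: 188 * 0.0036937583 = 0.6944265604
Round to 4 dp: 0.6944

0.6944


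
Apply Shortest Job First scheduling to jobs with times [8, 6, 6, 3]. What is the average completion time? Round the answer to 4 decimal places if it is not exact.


SJF order (ascending): [3, 6, 6, 8]
Completion times:
  Job 1: burst=3, C=3
  Job 2: burst=6, C=9
  Job 3: burst=6, C=15
  Job 4: burst=8, C=23
Average completion = 50/4 = 12.5

12.5


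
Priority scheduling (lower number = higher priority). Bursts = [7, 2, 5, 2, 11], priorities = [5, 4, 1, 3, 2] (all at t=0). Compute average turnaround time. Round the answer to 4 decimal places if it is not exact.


Sort by priority (ascending = highest first):
Order: [(1, 5), (2, 11), (3, 2), (4, 2), (5, 7)]
Completion times:
  Priority 1, burst=5, C=5
  Priority 2, burst=11, C=16
  Priority 3, burst=2, C=18
  Priority 4, burst=2, C=20
  Priority 5, burst=7, C=27
Average turnaround = 86/5 = 17.2

17.2


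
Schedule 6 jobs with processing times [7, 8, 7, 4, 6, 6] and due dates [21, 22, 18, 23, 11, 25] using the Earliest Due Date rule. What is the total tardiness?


Sort by due date (EDD order): [(6, 11), (7, 18), (7, 21), (8, 22), (4, 23), (6, 25)]
Compute completion times and tardiness:
  Job 1: p=6, d=11, C=6, tardiness=max(0,6-11)=0
  Job 2: p=7, d=18, C=13, tardiness=max(0,13-18)=0
  Job 3: p=7, d=21, C=20, tardiness=max(0,20-21)=0
  Job 4: p=8, d=22, C=28, tardiness=max(0,28-22)=6
  Job 5: p=4, d=23, C=32, tardiness=max(0,32-23)=9
  Job 6: p=6, d=25, C=38, tardiness=max(0,38-25)=13
Total tardiness = 28

28


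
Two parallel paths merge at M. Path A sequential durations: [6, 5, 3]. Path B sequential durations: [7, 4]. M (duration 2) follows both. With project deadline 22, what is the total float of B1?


Forward pass: ES(B1) = sum of predecessors on chain B = 0
EF = ES + duration = 0 + 7 = 7
Backward pass: LF(M) = deadline = 22; LS(M) = 22 - 2 = 20
LF(B1) = LS(M) - sum(successors on chain B) = 20 - 4 = 16
LS = LF - duration = 16 - 7 = 9
Total float = LS - ES = 9 - 0 = 9

9


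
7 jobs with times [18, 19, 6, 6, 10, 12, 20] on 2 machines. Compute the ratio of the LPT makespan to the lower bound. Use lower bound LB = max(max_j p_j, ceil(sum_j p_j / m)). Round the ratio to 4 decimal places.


LPT order: [20, 19, 18, 12, 10, 6, 6]
Machine loads after assignment: [48, 43]
LPT makespan = 48
Lower bound = max(max_job, ceil(total/2)) = max(20, 46) = 46
Ratio = 48 / 46 = 1.0435

1.0435


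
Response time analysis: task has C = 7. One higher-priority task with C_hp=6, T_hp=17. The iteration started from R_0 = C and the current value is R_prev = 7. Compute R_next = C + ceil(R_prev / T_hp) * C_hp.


R_next = C + ceil(R_prev / T_hp) * C_hp
ceil(7 / 17) = ceil(0.4118) = 1
Interference = 1 * 6 = 6
R_next = 7 + 6 = 13

13


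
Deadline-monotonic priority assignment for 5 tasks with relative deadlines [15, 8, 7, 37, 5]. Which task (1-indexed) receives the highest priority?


Sort tasks by relative deadline (ascending):
  Task 5: deadline = 5
  Task 3: deadline = 7
  Task 2: deadline = 8
  Task 1: deadline = 15
  Task 4: deadline = 37
Priority order (highest first): [5, 3, 2, 1, 4]
Highest priority task = 5

5


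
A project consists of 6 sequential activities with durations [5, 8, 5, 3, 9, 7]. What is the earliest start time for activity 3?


Activity 3 starts after activities 1 through 2 complete.
Predecessor durations: [5, 8]
ES = 5 + 8 = 13

13


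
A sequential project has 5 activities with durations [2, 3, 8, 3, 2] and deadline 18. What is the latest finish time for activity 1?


LF(activity 1) = deadline - sum of successor durations
Successors: activities 2 through 5 with durations [3, 8, 3, 2]
Sum of successor durations = 16
LF = 18 - 16 = 2

2


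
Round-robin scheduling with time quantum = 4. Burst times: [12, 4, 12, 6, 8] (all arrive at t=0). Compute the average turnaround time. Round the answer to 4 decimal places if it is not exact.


Time quantum = 4
Execution trace:
  J1 runs 4 units, time = 4
  J2 runs 4 units, time = 8
  J3 runs 4 units, time = 12
  J4 runs 4 units, time = 16
  J5 runs 4 units, time = 20
  J1 runs 4 units, time = 24
  J3 runs 4 units, time = 28
  J4 runs 2 units, time = 30
  J5 runs 4 units, time = 34
  J1 runs 4 units, time = 38
  J3 runs 4 units, time = 42
Finish times: [38, 8, 42, 30, 34]
Average turnaround = 152/5 = 30.4

30.4


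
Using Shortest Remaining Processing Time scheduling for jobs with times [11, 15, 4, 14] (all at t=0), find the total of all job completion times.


Since all jobs arrive at t=0, SRPT equals SPT ordering.
SPT order: [4, 11, 14, 15]
Completion times:
  Job 1: p=4, C=4
  Job 2: p=11, C=15
  Job 3: p=14, C=29
  Job 4: p=15, C=44
Total completion time = 4 + 15 + 29 + 44 = 92

92


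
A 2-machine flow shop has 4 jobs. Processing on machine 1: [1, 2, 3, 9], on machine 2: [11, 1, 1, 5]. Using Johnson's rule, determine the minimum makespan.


Apply Johnson's rule:
  Group 1 (a <= b): [(1, 1, 11)]
  Group 2 (a > b): [(4, 9, 5), (2, 2, 1), (3, 3, 1)]
Optimal job order: [1, 4, 2, 3]
Schedule:
  Job 1: M1 done at 1, M2 done at 12
  Job 4: M1 done at 10, M2 done at 17
  Job 2: M1 done at 12, M2 done at 18
  Job 3: M1 done at 15, M2 done at 19
Makespan = 19

19


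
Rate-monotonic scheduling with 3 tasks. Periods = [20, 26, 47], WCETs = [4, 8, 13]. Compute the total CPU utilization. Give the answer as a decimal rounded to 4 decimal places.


Compute individual utilizations (exact fractions):
  Task 1: C/T = 4/20 = 1/5 (approx. 0.2)
  Task 2: C/T = 8/26 = 4/13 (approx. 0.3077)
  Task 3: C/T = 13/47 (approx. 0.2766)
Total utilization U = 1/5 + 4/13 + 13/47 = 2396/3055
Rounded to 4 decimal places: U = 0.7843
RM (Liu & Layland) bound for 3 tasks = 0.779763; compare with U = 2396/3055 (approx. 0.784288)
bound < U <= 1, so the RM sufficient condition is not met (inconclusive; an exact test such as response-time analysis is needed).

0.7843


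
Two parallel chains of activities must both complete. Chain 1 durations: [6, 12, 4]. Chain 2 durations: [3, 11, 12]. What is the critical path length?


Path A total = 6 + 12 + 4 = 22
Path B total = 3 + 11 + 12 = 26
Critical path = longest path = max(22, 26) = 26

26


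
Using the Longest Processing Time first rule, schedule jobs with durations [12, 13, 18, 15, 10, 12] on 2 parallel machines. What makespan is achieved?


Sort jobs in decreasing order (LPT): [18, 15, 13, 12, 12, 10]
Assign each job to the least loaded machine:
  Machine 1: jobs [18, 12, 10], load = 40
  Machine 2: jobs [15, 13, 12], load = 40
Makespan = max load = 40

40


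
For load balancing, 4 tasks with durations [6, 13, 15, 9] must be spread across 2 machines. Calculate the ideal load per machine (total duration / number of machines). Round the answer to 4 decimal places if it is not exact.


Total processing time = 6 + 13 + 15 + 9 = 43
Number of machines = 2
Ideal balanced load = 43 / 2 = 21.5

21.5


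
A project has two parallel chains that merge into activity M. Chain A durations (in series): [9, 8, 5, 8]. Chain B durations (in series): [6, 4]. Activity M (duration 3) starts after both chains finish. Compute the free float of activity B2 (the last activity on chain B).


ES(B2) = sum of predecessors on chain B = 6
EF(B2) = ES + duration = 6 + 4 = 10
Successor of B2 is M. ES(M) = max(sum(A), sum(B)) = max(30, 10) = 30
Free float = ES(successor) - EF(current) = 30 - 10 = 20

20


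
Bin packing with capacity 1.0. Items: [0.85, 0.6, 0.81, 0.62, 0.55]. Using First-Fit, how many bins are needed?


Place items sequentially using First-Fit:
  Item 0.85 -> new Bin 1
  Item 0.6 -> new Bin 2
  Item 0.81 -> new Bin 3
  Item 0.62 -> new Bin 4
  Item 0.55 -> new Bin 5
Total bins used = 5

5


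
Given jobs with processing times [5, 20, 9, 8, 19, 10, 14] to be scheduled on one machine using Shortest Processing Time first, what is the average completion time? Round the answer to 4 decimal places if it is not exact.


Sort jobs by processing time (SPT order): [5, 8, 9, 10, 14, 19, 20]
Compute completion times sequentially:
  Job 1: processing = 5, completes at 5
  Job 2: processing = 8, completes at 13
  Job 3: processing = 9, completes at 22
  Job 4: processing = 10, completes at 32
  Job 5: processing = 14, completes at 46
  Job 6: processing = 19, completes at 65
  Job 7: processing = 20, completes at 85
Sum of completion times = 268
Average completion time = 268/7 = 38.2857

38.2857


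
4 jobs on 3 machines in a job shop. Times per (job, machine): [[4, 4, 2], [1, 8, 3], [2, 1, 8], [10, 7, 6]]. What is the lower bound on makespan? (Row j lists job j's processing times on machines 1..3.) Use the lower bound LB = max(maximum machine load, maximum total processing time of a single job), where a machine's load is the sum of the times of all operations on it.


Machine loads:
  Machine 1: 4 + 1 + 2 + 10 = 17
  Machine 2: 4 + 8 + 1 + 7 = 20
  Machine 3: 2 + 3 + 8 + 6 = 19
Max machine load = 20
Job totals:
  Job 1: 10
  Job 2: 12
  Job 3: 11
  Job 4: 23
Max job total = 23
Lower bound = max(20, 23) = 23

23


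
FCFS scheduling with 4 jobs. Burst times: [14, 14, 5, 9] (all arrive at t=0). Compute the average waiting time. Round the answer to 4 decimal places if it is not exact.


FCFS order (as given): [14, 14, 5, 9]
Waiting times:
  Job 1: wait = 0
  Job 2: wait = 14
  Job 3: wait = 28
  Job 4: wait = 33
Sum of waiting times = 75
Average waiting time = 75/4 = 18.75

18.75


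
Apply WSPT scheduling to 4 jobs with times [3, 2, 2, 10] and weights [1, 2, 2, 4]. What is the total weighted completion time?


Compute p/w ratios and sort ascending (WSPT): [(2, 2), (2, 2), (10, 4), (3, 1)]
Compute weighted completion times:
  Job (p=2,w=2): C=2, w*C=2*2=4
  Job (p=2,w=2): C=4, w*C=2*4=8
  Job (p=10,w=4): C=14, w*C=4*14=56
  Job (p=3,w=1): C=17, w*C=1*17=17
Total weighted completion time = 85

85


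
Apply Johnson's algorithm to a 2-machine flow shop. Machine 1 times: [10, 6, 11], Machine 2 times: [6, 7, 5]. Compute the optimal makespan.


Apply Johnson's rule:
  Group 1 (a <= b): [(2, 6, 7)]
  Group 2 (a > b): [(1, 10, 6), (3, 11, 5)]
Optimal job order: [2, 1, 3]
Schedule:
  Job 2: M1 done at 6, M2 done at 13
  Job 1: M1 done at 16, M2 done at 22
  Job 3: M1 done at 27, M2 done at 32
Makespan = 32

32


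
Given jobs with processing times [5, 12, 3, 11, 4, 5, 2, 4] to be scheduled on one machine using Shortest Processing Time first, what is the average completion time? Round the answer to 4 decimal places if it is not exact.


Sort jobs by processing time (SPT order): [2, 3, 4, 4, 5, 5, 11, 12]
Compute completion times sequentially:
  Job 1: processing = 2, completes at 2
  Job 2: processing = 3, completes at 5
  Job 3: processing = 4, completes at 9
  Job 4: processing = 4, completes at 13
  Job 5: processing = 5, completes at 18
  Job 6: processing = 5, completes at 23
  Job 7: processing = 11, completes at 34
  Job 8: processing = 12, completes at 46
Sum of completion times = 150
Average completion time = 150/8 = 18.75

18.75


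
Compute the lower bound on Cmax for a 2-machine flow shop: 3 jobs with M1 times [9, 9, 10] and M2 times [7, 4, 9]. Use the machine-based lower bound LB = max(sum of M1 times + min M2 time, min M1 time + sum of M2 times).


LB1 = sum(M1 times) + min(M2 times) = 28 + 4 = 32
LB2 = min(M1 times) + sum(M2 times) = 9 + 20 = 29
Lower bound = max(LB1, LB2) = max(32, 29) = 32

32


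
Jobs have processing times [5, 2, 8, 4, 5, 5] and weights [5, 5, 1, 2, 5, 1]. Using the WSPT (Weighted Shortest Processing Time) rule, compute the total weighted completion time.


Compute p/w ratios and sort ascending (WSPT): [(2, 5), (5, 5), (5, 5), (4, 2), (5, 1), (8, 1)]
Compute weighted completion times:
  Job (p=2,w=5): C=2, w*C=5*2=10
  Job (p=5,w=5): C=7, w*C=5*7=35
  Job (p=5,w=5): C=12, w*C=5*12=60
  Job (p=4,w=2): C=16, w*C=2*16=32
  Job (p=5,w=1): C=21, w*C=1*21=21
  Job (p=8,w=1): C=29, w*C=1*29=29
Total weighted completion time = 187

187


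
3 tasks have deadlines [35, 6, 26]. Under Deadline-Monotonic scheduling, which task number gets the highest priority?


Sort tasks by relative deadline (ascending):
  Task 2: deadline = 6
  Task 3: deadline = 26
  Task 1: deadline = 35
Priority order (highest first): [2, 3, 1]
Highest priority task = 2

2


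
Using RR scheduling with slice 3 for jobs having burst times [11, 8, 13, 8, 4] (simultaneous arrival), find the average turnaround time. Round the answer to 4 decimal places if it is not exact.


Time quantum = 3
Execution trace:
  J1 runs 3 units, time = 3
  J2 runs 3 units, time = 6
  J3 runs 3 units, time = 9
  J4 runs 3 units, time = 12
  J5 runs 3 units, time = 15
  J1 runs 3 units, time = 18
  J2 runs 3 units, time = 21
  J3 runs 3 units, time = 24
  J4 runs 3 units, time = 27
  J5 runs 1 units, time = 28
  J1 runs 3 units, time = 31
  J2 runs 2 units, time = 33
  J3 runs 3 units, time = 36
  J4 runs 2 units, time = 38
  J1 runs 2 units, time = 40
  J3 runs 3 units, time = 43
  J3 runs 1 units, time = 44
Finish times: [40, 33, 44, 38, 28]
Average turnaround = 183/5 = 36.6

36.6


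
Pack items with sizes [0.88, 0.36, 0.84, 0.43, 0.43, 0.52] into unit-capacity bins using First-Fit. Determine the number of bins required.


Place items sequentially using First-Fit:
  Item 0.88 -> new Bin 1
  Item 0.36 -> new Bin 2
  Item 0.84 -> new Bin 3
  Item 0.43 -> Bin 2 (now 0.79)
  Item 0.43 -> new Bin 4
  Item 0.52 -> Bin 4 (now 0.95)
Total bins used = 4

4


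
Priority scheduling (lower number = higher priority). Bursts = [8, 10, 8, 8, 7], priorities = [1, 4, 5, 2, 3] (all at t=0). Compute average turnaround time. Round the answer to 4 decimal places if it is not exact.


Sort by priority (ascending = highest first):
Order: [(1, 8), (2, 8), (3, 7), (4, 10), (5, 8)]
Completion times:
  Priority 1, burst=8, C=8
  Priority 2, burst=8, C=16
  Priority 3, burst=7, C=23
  Priority 4, burst=10, C=33
  Priority 5, burst=8, C=41
Average turnaround = 121/5 = 24.2

24.2


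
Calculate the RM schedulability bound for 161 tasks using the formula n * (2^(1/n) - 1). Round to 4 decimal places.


Compute 2^(1/161) = 1.0043145429
Subtract 1: 1.0043145429 - 1 = 0.0043145429
Multiply by n: 161 * 0.0043145429 = 0.6946414069
Round to 4 dp: 0.6946

0.6946


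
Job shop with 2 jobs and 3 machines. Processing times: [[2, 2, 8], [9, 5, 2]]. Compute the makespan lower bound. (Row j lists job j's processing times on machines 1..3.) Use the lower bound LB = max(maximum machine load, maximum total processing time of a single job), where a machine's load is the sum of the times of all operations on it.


Machine loads:
  Machine 1: 2 + 9 = 11
  Machine 2: 2 + 5 = 7
  Machine 3: 8 + 2 = 10
Max machine load = 11
Job totals:
  Job 1: 12
  Job 2: 16
Max job total = 16
Lower bound = max(11, 16) = 16

16


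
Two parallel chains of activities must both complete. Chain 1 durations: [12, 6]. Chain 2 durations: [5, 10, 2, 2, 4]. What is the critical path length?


Path A total = 12 + 6 = 18
Path B total = 5 + 10 + 2 + 2 + 4 = 23
Critical path = longest path = max(18, 23) = 23

23


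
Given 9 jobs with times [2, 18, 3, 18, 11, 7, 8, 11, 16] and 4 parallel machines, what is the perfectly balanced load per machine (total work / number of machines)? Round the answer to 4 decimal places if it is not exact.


Total processing time = 2 + 18 + 3 + 18 + 11 + 7 + 8 + 11 + 16 = 94
Number of machines = 4
Ideal balanced load = 94 / 4 = 23.5

23.5


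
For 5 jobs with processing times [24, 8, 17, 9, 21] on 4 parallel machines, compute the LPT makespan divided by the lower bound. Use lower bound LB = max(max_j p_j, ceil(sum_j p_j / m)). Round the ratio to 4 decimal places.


LPT order: [24, 21, 17, 9, 8]
Machine loads after assignment: [24, 21, 17, 17]
LPT makespan = 24
Lower bound = max(max_job, ceil(total/4)) = max(24, 20) = 24
Ratio = 24 / 24 = 1.0

1.0


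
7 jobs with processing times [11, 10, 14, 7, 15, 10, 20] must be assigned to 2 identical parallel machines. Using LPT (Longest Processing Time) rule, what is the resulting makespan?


Sort jobs in decreasing order (LPT): [20, 15, 14, 11, 10, 10, 7]
Assign each job to the least loaded machine:
  Machine 1: jobs [20, 11, 10], load = 41
  Machine 2: jobs [15, 14, 10, 7], load = 46
Makespan = max load = 46

46


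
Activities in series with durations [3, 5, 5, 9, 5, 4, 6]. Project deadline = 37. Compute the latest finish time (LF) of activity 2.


LF(activity 2) = deadline - sum of successor durations
Successors: activities 3 through 7 with durations [5, 9, 5, 4, 6]
Sum of successor durations = 29
LF = 37 - 29 = 8

8


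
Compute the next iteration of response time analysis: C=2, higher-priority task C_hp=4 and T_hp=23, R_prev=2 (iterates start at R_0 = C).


R_next = C + ceil(R_prev / T_hp) * C_hp
ceil(2 / 23) = ceil(0.087) = 1
Interference = 1 * 4 = 4
R_next = 2 + 4 = 6

6


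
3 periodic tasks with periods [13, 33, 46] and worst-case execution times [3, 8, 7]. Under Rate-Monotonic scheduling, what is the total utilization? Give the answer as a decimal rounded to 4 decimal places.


Compute individual utilizations (exact fractions):
  Task 1: C/T = 3/13 (approx. 0.2308)
  Task 2: C/T = 8/33 (approx. 0.2424)
  Task 3: C/T = 7/46 (approx. 0.1522)
Total utilization U = 3/13 + 8/33 + 7/46 = 12341/19734
Rounded to 4 decimal places: U = 0.6254
RM (Liu & Layland) bound for 3 tasks = 0.779763; compare with U = 12341/19734 (approx. 0.625367)
U <= bound, so schedulable by RM sufficient condition.

0.6254


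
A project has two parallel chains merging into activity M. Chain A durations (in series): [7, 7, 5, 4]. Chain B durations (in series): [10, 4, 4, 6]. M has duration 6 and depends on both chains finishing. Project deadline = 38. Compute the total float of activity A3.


Forward pass: ES(A3) = sum of predecessors on chain A = 14
EF = ES + duration = 14 + 5 = 19
Backward pass: LF(M) = deadline = 38; LS(M) = 38 - 6 = 32
LF(A3) = LS(M) - sum(successors on chain A) = 32 - 4 = 28
LS = LF - duration = 28 - 5 = 23
Total float = LS - ES = 23 - 14 = 9

9


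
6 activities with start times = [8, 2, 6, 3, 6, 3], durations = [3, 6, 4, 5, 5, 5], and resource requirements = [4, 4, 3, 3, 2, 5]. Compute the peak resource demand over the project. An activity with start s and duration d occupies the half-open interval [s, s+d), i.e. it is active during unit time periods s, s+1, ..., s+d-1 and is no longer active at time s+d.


Each activity i is active on [start_i, start_i + duration_i).
Compute total resource usage per time slot:
  t=0: active resources = [], total = 0
  t=1: active resources = [], total = 0
  t=2: active resources = [4], total = 4
  t=3: active resources = [4, 3, 5], total = 12
  t=4: active resources = [4, 3, 5], total = 12
  t=5: active resources = [4, 3, 5], total = 12
  t=6: active resources = [4, 3, 3, 2, 5], total = 17
  t=7: active resources = [4, 3, 3, 2, 5], total = 17
  t=8: active resources = [4, 3, 2], total = 9
  t=9: active resources = [4, 3, 2], total = 9
  t=10: active resources = [4, 2], total = 6
Peak resource demand = 17

17


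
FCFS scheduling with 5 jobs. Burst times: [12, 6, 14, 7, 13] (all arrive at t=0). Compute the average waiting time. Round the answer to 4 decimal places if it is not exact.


FCFS order (as given): [12, 6, 14, 7, 13]
Waiting times:
  Job 1: wait = 0
  Job 2: wait = 12
  Job 3: wait = 18
  Job 4: wait = 32
  Job 5: wait = 39
Sum of waiting times = 101
Average waiting time = 101/5 = 20.2

20.2


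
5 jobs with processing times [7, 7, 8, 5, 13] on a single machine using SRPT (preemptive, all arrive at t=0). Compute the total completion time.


Since all jobs arrive at t=0, SRPT equals SPT ordering.
SPT order: [5, 7, 7, 8, 13]
Completion times:
  Job 1: p=5, C=5
  Job 2: p=7, C=12
  Job 3: p=7, C=19
  Job 4: p=8, C=27
  Job 5: p=13, C=40
Total completion time = 5 + 12 + 19 + 27 + 40 = 103

103


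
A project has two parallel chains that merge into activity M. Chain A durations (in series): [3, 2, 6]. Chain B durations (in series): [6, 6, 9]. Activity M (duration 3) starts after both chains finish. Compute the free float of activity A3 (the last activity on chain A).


ES(A3) = sum of predecessors on chain A = 5
EF(A3) = ES + duration = 5 + 6 = 11
Successor of A3 is M. ES(M) = max(sum(A), sum(B)) = max(11, 21) = 21
Free float = ES(successor) - EF(current) = 21 - 11 = 10

10


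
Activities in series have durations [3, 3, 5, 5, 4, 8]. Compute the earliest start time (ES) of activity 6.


Activity 6 starts after activities 1 through 5 complete.
Predecessor durations: [3, 3, 5, 5, 4]
ES = 3 + 3 + 5 + 5 + 4 = 20

20


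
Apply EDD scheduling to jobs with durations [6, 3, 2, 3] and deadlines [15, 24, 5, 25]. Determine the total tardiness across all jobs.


Sort by due date (EDD order): [(2, 5), (6, 15), (3, 24), (3, 25)]
Compute completion times and tardiness:
  Job 1: p=2, d=5, C=2, tardiness=max(0,2-5)=0
  Job 2: p=6, d=15, C=8, tardiness=max(0,8-15)=0
  Job 3: p=3, d=24, C=11, tardiness=max(0,11-24)=0
  Job 4: p=3, d=25, C=14, tardiness=max(0,14-25)=0
Total tardiness = 0

0


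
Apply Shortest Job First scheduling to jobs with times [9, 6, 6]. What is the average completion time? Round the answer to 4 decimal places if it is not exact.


SJF order (ascending): [6, 6, 9]
Completion times:
  Job 1: burst=6, C=6
  Job 2: burst=6, C=12
  Job 3: burst=9, C=21
Average completion = 39/3 = 13.0

13.0


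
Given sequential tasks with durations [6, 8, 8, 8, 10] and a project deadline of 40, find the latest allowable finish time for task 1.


LF(activity 1) = deadline - sum of successor durations
Successors: activities 2 through 5 with durations [8, 8, 8, 10]
Sum of successor durations = 34
LF = 40 - 34 = 6

6


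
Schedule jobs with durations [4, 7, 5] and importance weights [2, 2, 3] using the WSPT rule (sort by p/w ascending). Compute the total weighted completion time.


Compute p/w ratios and sort ascending (WSPT): [(5, 3), (4, 2), (7, 2)]
Compute weighted completion times:
  Job (p=5,w=3): C=5, w*C=3*5=15
  Job (p=4,w=2): C=9, w*C=2*9=18
  Job (p=7,w=2): C=16, w*C=2*16=32
Total weighted completion time = 65

65


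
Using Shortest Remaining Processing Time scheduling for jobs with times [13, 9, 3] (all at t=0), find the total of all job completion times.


Since all jobs arrive at t=0, SRPT equals SPT ordering.
SPT order: [3, 9, 13]
Completion times:
  Job 1: p=3, C=3
  Job 2: p=9, C=12
  Job 3: p=13, C=25
Total completion time = 3 + 12 + 25 = 40

40


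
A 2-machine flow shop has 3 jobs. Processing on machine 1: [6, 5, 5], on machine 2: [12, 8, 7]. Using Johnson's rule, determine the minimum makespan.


Apply Johnson's rule:
  Group 1 (a <= b): [(2, 5, 8), (3, 5, 7), (1, 6, 12)]
  Group 2 (a > b): []
Optimal job order: [2, 3, 1]
Schedule:
  Job 2: M1 done at 5, M2 done at 13
  Job 3: M1 done at 10, M2 done at 20
  Job 1: M1 done at 16, M2 done at 32
Makespan = 32

32


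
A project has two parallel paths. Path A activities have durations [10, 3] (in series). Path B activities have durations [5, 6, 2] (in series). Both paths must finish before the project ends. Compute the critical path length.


Path A total = 10 + 3 = 13
Path B total = 5 + 6 + 2 = 13
Critical path = longest path = max(13, 13) = 13

13


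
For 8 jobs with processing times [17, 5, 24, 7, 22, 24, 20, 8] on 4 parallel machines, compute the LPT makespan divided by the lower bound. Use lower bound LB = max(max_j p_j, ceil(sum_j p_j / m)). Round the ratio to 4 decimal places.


LPT order: [24, 24, 22, 20, 17, 8, 7, 5]
Machine loads after assignment: [31, 29, 30, 37]
LPT makespan = 37
Lower bound = max(max_job, ceil(total/4)) = max(24, 32) = 32
Ratio = 37 / 32 = 1.1563

1.1563


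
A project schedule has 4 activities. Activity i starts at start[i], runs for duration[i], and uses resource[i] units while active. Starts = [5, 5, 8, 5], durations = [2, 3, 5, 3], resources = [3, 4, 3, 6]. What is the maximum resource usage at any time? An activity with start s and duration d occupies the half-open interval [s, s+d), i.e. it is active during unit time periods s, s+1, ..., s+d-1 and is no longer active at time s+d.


Each activity i is active on [start_i, start_i + duration_i).
Compute total resource usage per time slot:
  t=0: active resources = [], total = 0
  t=1: active resources = [], total = 0
  t=2: active resources = [], total = 0
  t=3: active resources = [], total = 0
  t=4: active resources = [], total = 0
  t=5: active resources = [3, 4, 6], total = 13
  t=6: active resources = [3, 4, 6], total = 13
  t=7: active resources = [4, 6], total = 10
  t=8: active resources = [3], total = 3
  t=9: active resources = [3], total = 3
  t=10: active resources = [3], total = 3
  t=11: active resources = [3], total = 3
  t=12: active resources = [3], total = 3
Peak resource demand = 13

13


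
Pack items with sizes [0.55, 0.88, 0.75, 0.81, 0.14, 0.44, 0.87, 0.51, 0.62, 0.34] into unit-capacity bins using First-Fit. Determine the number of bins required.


Place items sequentially using First-Fit:
  Item 0.55 -> new Bin 1
  Item 0.88 -> new Bin 2
  Item 0.75 -> new Bin 3
  Item 0.81 -> new Bin 4
  Item 0.14 -> Bin 1 (now 0.69)
  Item 0.44 -> new Bin 5
  Item 0.87 -> new Bin 6
  Item 0.51 -> Bin 5 (now 0.95)
  Item 0.62 -> new Bin 7
  Item 0.34 -> Bin 7 (now 0.96)
Total bins used = 7

7


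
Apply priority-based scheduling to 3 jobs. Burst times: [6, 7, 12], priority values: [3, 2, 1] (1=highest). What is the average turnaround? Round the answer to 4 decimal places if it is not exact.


Sort by priority (ascending = highest first):
Order: [(1, 12), (2, 7), (3, 6)]
Completion times:
  Priority 1, burst=12, C=12
  Priority 2, burst=7, C=19
  Priority 3, burst=6, C=25
Average turnaround = 56/3 = 18.6667

18.6667


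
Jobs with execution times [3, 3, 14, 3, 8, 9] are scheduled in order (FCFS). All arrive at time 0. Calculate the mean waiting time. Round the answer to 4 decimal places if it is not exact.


FCFS order (as given): [3, 3, 14, 3, 8, 9]
Waiting times:
  Job 1: wait = 0
  Job 2: wait = 3
  Job 3: wait = 6
  Job 4: wait = 20
  Job 5: wait = 23
  Job 6: wait = 31
Sum of waiting times = 83
Average waiting time = 83/6 = 13.8333

13.8333


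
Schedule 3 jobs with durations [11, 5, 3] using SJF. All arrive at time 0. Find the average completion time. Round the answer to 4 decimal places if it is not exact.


SJF order (ascending): [3, 5, 11]
Completion times:
  Job 1: burst=3, C=3
  Job 2: burst=5, C=8
  Job 3: burst=11, C=19
Average completion = 30/3 = 10.0

10.0


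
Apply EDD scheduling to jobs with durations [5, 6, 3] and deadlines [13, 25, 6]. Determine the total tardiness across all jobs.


Sort by due date (EDD order): [(3, 6), (5, 13), (6, 25)]
Compute completion times and tardiness:
  Job 1: p=3, d=6, C=3, tardiness=max(0,3-6)=0
  Job 2: p=5, d=13, C=8, tardiness=max(0,8-13)=0
  Job 3: p=6, d=25, C=14, tardiness=max(0,14-25)=0
Total tardiness = 0

0


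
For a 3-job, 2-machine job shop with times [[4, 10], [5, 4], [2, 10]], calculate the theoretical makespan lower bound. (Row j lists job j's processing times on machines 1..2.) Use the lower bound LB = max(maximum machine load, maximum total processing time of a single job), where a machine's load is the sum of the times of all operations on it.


Machine loads:
  Machine 1: 4 + 5 + 2 = 11
  Machine 2: 10 + 4 + 10 = 24
Max machine load = 24
Job totals:
  Job 1: 14
  Job 2: 9
  Job 3: 12
Max job total = 14
Lower bound = max(24, 14) = 24

24


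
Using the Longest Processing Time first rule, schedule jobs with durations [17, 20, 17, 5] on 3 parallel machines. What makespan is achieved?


Sort jobs in decreasing order (LPT): [20, 17, 17, 5]
Assign each job to the least loaded machine:
  Machine 1: jobs [20], load = 20
  Machine 2: jobs [17, 5], load = 22
  Machine 3: jobs [17], load = 17
Makespan = max load = 22

22


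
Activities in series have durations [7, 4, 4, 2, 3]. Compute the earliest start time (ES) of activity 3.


Activity 3 starts after activities 1 through 2 complete.
Predecessor durations: [7, 4]
ES = 7 + 4 = 11

11


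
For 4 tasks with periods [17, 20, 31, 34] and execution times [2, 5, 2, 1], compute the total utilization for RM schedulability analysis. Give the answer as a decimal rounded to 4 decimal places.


Compute individual utilizations (exact fractions):
  Task 1: C/T = 2/17 (approx. 0.1176)
  Task 2: C/T = 5/20 = 1/4 (approx. 0.25)
  Task 3: C/T = 2/31 (approx. 0.0645)
  Task 4: C/T = 1/34 (approx. 0.0294)
Total utilization U = 2/17 + 1/4 + 2/31 + 1/34 = 973/2108
Rounded to 4 decimal places: U = 0.4616
RM (Liu & Layland) bound for 4 tasks = 0.756828; compare with U = 973/2108 (approx. 0.461575)
U <= bound, so schedulable by RM sufficient condition.

0.4616


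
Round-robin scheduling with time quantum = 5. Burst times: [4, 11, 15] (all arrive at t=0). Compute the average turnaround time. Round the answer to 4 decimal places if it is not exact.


Time quantum = 5
Execution trace:
  J1 runs 4 units, time = 4
  J2 runs 5 units, time = 9
  J3 runs 5 units, time = 14
  J2 runs 5 units, time = 19
  J3 runs 5 units, time = 24
  J2 runs 1 units, time = 25
  J3 runs 5 units, time = 30
Finish times: [4, 25, 30]
Average turnaround = 59/3 = 19.6667

19.6667


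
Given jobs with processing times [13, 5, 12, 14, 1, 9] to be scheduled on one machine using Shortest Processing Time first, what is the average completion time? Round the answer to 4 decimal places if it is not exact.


Sort jobs by processing time (SPT order): [1, 5, 9, 12, 13, 14]
Compute completion times sequentially:
  Job 1: processing = 1, completes at 1
  Job 2: processing = 5, completes at 6
  Job 3: processing = 9, completes at 15
  Job 4: processing = 12, completes at 27
  Job 5: processing = 13, completes at 40
  Job 6: processing = 14, completes at 54
Sum of completion times = 143
Average completion time = 143/6 = 23.8333

23.8333


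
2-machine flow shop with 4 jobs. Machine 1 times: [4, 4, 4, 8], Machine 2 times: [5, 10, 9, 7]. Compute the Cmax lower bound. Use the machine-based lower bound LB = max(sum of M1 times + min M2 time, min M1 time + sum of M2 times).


LB1 = sum(M1 times) + min(M2 times) = 20 + 5 = 25
LB2 = min(M1 times) + sum(M2 times) = 4 + 31 = 35
Lower bound = max(LB1, LB2) = max(25, 35) = 35

35


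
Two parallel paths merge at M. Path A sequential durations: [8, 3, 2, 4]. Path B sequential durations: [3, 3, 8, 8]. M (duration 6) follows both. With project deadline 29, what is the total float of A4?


Forward pass: ES(A4) = sum of predecessors on chain A = 13
EF = ES + duration = 13 + 4 = 17
Backward pass: LF(M) = deadline = 29; LS(M) = 29 - 6 = 23
LF(A4) = LS(M) - sum(successors on chain A) = 23 - 0 = 23
LS = LF - duration = 23 - 4 = 19
Total float = LS - ES = 19 - 13 = 6

6


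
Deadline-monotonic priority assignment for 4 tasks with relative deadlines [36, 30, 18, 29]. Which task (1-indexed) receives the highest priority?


Sort tasks by relative deadline (ascending):
  Task 3: deadline = 18
  Task 4: deadline = 29
  Task 2: deadline = 30
  Task 1: deadline = 36
Priority order (highest first): [3, 4, 2, 1]
Highest priority task = 3

3


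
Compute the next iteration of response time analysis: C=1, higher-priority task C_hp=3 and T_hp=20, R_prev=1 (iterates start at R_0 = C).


R_next = C + ceil(R_prev / T_hp) * C_hp
ceil(1 / 20) = ceil(0.05) = 1
Interference = 1 * 3 = 3
R_next = 1 + 3 = 4

4


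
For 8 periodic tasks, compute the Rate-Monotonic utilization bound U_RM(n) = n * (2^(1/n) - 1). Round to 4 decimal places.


Compute 2^(1/8) = 1.0905077327
Subtract 1: 1.0905077327 - 1 = 0.0905077327
Multiply by n: 8 * 0.0905077327 = 0.7240618616
Round to 4 dp: 0.7241

0.7241


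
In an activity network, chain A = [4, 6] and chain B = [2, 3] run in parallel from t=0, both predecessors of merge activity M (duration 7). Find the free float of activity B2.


ES(B2) = sum of predecessors on chain B = 2
EF(B2) = ES + duration = 2 + 3 = 5
Successor of B2 is M. ES(M) = max(sum(A), sum(B)) = max(10, 5) = 10
Free float = ES(successor) - EF(current) = 10 - 5 = 5

5


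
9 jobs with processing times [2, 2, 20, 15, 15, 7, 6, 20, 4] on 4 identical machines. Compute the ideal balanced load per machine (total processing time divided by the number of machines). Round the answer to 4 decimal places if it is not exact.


Total processing time = 2 + 2 + 20 + 15 + 15 + 7 + 6 + 20 + 4 = 91
Number of machines = 4
Ideal balanced load = 91 / 4 = 22.75

22.75


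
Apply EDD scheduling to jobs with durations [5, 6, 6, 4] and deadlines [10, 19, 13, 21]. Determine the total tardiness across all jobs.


Sort by due date (EDD order): [(5, 10), (6, 13), (6, 19), (4, 21)]
Compute completion times and tardiness:
  Job 1: p=5, d=10, C=5, tardiness=max(0,5-10)=0
  Job 2: p=6, d=13, C=11, tardiness=max(0,11-13)=0
  Job 3: p=6, d=19, C=17, tardiness=max(0,17-19)=0
  Job 4: p=4, d=21, C=21, tardiness=max(0,21-21)=0
Total tardiness = 0

0


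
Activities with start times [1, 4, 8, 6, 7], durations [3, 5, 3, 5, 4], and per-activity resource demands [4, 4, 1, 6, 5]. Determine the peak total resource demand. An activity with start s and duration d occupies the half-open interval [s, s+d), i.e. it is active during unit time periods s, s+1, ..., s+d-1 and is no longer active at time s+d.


Each activity i is active on [start_i, start_i + duration_i).
Compute total resource usage per time slot:
  t=0: active resources = [], total = 0
  t=1: active resources = [4], total = 4
  t=2: active resources = [4], total = 4
  t=3: active resources = [4], total = 4
  t=4: active resources = [4], total = 4
  t=5: active resources = [4], total = 4
  t=6: active resources = [4, 6], total = 10
  t=7: active resources = [4, 6, 5], total = 15
  t=8: active resources = [4, 1, 6, 5], total = 16
  t=9: active resources = [1, 6, 5], total = 12
  t=10: active resources = [1, 6, 5], total = 12
Peak resource demand = 16

16
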